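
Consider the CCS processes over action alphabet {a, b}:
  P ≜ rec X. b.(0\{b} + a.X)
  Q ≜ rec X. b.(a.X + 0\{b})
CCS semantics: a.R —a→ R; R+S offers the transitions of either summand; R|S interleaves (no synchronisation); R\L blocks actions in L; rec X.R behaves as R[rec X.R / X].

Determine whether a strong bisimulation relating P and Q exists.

bisimilar

LTS(P): 2 reachable states
  s0 = rec X. b.(0\{b} + a.X) → ··b··> s1
  s1 = 0\{b} + a.(rec X. b.(0\{b} + a.X)) → ··a··> s0
LTS(Q): 2 reachable states
  t0 = rec X. b.(a.X + 0\{b}) → ··b··> t1
  t1 = a.(rec X. b.(a.X + 0\{b})) + 0\{b} → ··a··> t0
Bisimilarity quotient blocks:
  B0 = {s0, t0}
  B1 = {s1, t1}
s0 ∈ B0, t0 ∈ B0 → same block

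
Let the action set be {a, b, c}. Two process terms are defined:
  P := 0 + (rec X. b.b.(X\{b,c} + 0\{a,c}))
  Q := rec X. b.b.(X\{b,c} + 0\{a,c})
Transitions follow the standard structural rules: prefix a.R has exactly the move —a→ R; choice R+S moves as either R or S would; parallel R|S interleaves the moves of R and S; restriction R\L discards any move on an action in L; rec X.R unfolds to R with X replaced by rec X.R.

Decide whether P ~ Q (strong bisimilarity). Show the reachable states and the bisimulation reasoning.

P's transition system — 3 states:
  u0 = 0 + (rec X. b.b.(X\{b,c} + 0\{a,c})) :: ··b··> u1
  u1 = b.((rec X. b.b.(X\{b,c} + 0\{a,c}))\{b,c} + 0\{a,c}) :: ··b··> u2
  u2 = (rec X. b.b.(X\{b,c} + 0\{a,c}))\{b,c} + 0\{a,c} :: stopped
Q's transition system — 3 states:
  v0 = rec X. b.b.(X\{b,c} + 0\{a,c}) :: ··b··> v1
  v1 = b.((rec X. b.b.(X\{b,c} + 0\{a,c}))\{b,c} + 0\{a,c}) :: ··b··> v2
  v2 = (rec X. b.b.(X\{b,c} + 0\{a,c}))\{b,c} + 0\{a,c} :: stopped
Partition-refinement fixed point:
  B0 = {u0, v0}
  B1 = {u1, v1}
  B2 = {u2, v2}
u0 ∈ B0, v0 ∈ B0 → same block

YES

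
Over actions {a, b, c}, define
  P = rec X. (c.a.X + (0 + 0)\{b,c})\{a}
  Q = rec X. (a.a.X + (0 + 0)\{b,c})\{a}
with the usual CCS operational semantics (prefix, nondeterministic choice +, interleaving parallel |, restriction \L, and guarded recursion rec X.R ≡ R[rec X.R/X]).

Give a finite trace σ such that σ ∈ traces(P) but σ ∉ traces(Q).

c

LTS(P): 2 reachable states
  s0 = rec X. (c.a.X + (0 + 0)\{b,c})\{a} has moves ··c··> s1
  s1 = (a.(rec X. (c.a.X + (0 + 0)\{b,c})\{a}))\{a} has moves ∅
LTS(Q): 1 reachable states
  t0 = rec X. (a.a.X + (0 + 0)\{b,c})\{a} has moves ∅
Trace ⟨c⟩ through P, begin at {s0}:
  step 1 (c): {s1}
  P completes σ.
Trace ⟨c⟩ through Q, begin at {t0}:
  step 1 (c): ∅ (Q stuck)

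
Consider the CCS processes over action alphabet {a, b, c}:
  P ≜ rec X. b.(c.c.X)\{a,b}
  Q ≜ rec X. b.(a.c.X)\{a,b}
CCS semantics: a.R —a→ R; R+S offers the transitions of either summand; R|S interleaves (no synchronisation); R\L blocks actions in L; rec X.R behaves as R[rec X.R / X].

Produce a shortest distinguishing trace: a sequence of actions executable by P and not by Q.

P's transition system — 4 states:
  s0 = rec X. b.(c.c.X)\{a,b} → ··b··> s1
  s1 = (c.c.(rec X. b.(c.c.X)\{a,b}))\{a,b} → ··c··> s2
  s2 = (c.(rec X. b.(c.c.X)\{a,b}))\{a,b} → ··c··> s3
  s3 = (rec X. b.(c.c.X)\{a,b})\{a,b} → ·
Q's transition system — 2 states:
  t0 = rec X. b.(a.c.X)\{a,b} → ··b··> t1
  t1 = (a.c.(rec X. b.(a.c.X)\{a,b}))\{a,b} → ·
Trace ⟨bc⟩ through P, begin at {s0}:
  step 1 (b): {s1}
  step 2 (c): {s2}
  — P admits the full trace.
Trace ⟨bc⟩ through Q, begin at {t0}:
  step 1 (b): {t1}
  step 2 (c): no successor for Q

bc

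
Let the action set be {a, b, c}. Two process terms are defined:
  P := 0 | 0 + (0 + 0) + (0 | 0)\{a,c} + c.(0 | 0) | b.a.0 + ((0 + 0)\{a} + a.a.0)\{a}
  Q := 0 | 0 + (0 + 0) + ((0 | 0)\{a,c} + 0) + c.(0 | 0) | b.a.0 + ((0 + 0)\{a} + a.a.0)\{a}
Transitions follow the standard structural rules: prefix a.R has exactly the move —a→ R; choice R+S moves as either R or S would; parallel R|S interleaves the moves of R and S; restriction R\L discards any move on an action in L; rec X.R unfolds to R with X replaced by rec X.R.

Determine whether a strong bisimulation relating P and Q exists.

P ~ Q

P's transition system — 6 states:
  s0 = 0 | 0 + (0 + 0) + (0 | 0)\{a,c} + c.(0 | 0) | b.a.0 + ((0 + 0)\{a} + a.a.0)\{a} ⊢ -b-> s1, -c-> s2
  s1 = c.(0 | 0) | a.0 ⊢ -a-> s3, -c-> s4
  s2 = 0 | 0 | b.a.0 ⊢ -b-> s4
  s3 = c.(0 | 0) | 0 ⊢ -c-> s5
  s4 = 0 | 0 | a.0 ⊢ -a-> s5
  s5 = 0 | 0 | 0 ⊢ ·
Q's transition system — 6 states:
  t0 = 0 | 0 + (0 + 0) + ((0 | 0)\{a,c} + 0) + c.(0 | 0) | b.a.0 + ((0 + 0)\{a} + a.a.0)\{a} ⊢ -b-> t1, -c-> t2
  t1 = c.(0 | 0) | a.0 ⊢ -a-> t3, -c-> t4
  t2 = 0 | 0 | b.a.0 ⊢ -b-> t4
  t3 = c.(0 | 0) | 0 ⊢ -c-> t5
  t4 = 0 | 0 | a.0 ⊢ -a-> t5
  t5 = 0 | 0 | 0 ⊢ ·
Partition-refinement fixed point:
  B0 = {s0, t0}
  B1 = {s1, t1}
  B2 = {s3, t3}
  B3 = {s5, t5}
  B4 = {s4, t4}
  B5 = {s2, t2}
s0 ∈ B0, t0 ∈ B0 → same block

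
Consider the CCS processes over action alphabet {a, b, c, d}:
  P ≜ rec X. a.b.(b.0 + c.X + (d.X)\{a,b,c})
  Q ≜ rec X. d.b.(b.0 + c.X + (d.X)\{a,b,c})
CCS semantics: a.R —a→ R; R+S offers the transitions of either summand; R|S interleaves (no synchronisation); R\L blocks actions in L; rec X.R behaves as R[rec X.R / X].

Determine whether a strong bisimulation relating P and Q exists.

not bisimilar

LTS(P): 5 reachable states
  m0 = rec X. a.b.(b.0 + c.X + (d.X)\{a,b,c}) | =a=> m1
  m1 = b.(b.0 + c.(rec X. a.b.(b.0 + c.X + (d.X)\{a,b,c})) + (d.(rec X. a.b.(b.0 + c.X + (d.X)\{a,b,c})))\{a,b,c}) | =b=> m2
  m2 = b.0 + c.(rec X. a.b.(b.0 + c.X + (d.X)\{a,b,c})) + (d.(rec X. a.b.(b.0 + c.X + (d.X)\{a,b,c})))\{a,b,c} | =b=> m3, =c=> m0, =d=> m4
  m3 = 0 | deadlocked
  m4 = (rec X. a.b.(b.0 + c.X + (d.X)\{a,b,c}))\{a,b,c} | deadlocked
LTS(Q): 6 reachable states
  n0 = rec X. d.b.(b.0 + c.X + (d.X)\{a,b,c}) | =d=> n1
  n1 = b.(b.0 + c.(rec X. d.b.(b.0 + c.X + (d.X)\{a,b,c})) + (d.(rec X. d.b.(b.0 + c.X + (d.X)\{a,b,c})))\{a,b,c}) | =b=> n2
  n2 = b.0 + c.(rec X. d.b.(b.0 + c.X + (d.X)\{a,b,c})) + (d.(rec X. d.b.(b.0 + c.X + (d.X)\{a,b,c})))\{a,b,c} | =b=> n3, =c=> n0, =d=> n4
  n3 = 0 | deadlocked
  n4 = (rec X. d.b.(b.0 + c.X + (d.X)\{a,b,c}))\{a,b,c} | =d=> n5
  n5 = (b.(b.0 + c.(rec X. d.b.(b.0 + c.X + (d.X)\{a,b,c})) + (d.(rec X. d.b.(b.0 + c.X + (d.X)\{a,b,c})))\{a,b,c}))\{a,b,c} | deadlocked
Partition-refinement fixed point:
  B0 = {m0}
  B1 = {m1}
  B2 = {m2}
  B3 = {m3, m4, n3, n5}
  B4 = {n0}
  B5 = {n1}
  B6 = {n2}
  B7 = {n4}
m0 ∈ B0, n0 ∈ B4 → different blocks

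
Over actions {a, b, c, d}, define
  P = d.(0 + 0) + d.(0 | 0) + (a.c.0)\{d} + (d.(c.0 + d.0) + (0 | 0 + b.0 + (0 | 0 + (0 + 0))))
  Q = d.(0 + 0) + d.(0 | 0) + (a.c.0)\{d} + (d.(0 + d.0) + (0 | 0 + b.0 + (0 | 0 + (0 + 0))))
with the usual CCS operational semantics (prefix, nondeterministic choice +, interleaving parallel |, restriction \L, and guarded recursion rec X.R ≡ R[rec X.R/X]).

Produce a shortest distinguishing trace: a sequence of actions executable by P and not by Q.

LTS(P): 7 reachable states
  m0 = d.(0 + 0) + d.(0 | 0) + (a.c.0)\{d} + (d.(c.0 + d.0) + (0 | 0 + b.0 + (0 | 0 + (0 + 0)))) | -a-> m1, -b-> m2, -d-> m3, -d-> m4, -d-> m5
  m1 = (c.0)\{d} | -c-> m6
  m2 = 0 | deadlocked
  m3 = 0 + 0 | deadlocked
  m4 = 0 | 0 | deadlocked
  m5 = c.0 + d.0 | -c-> m2, -d-> m2
  m6 = 0\{d} | deadlocked
LTS(Q): 7 reachable states
  n0 = d.(0 + 0) + d.(0 | 0) + (a.c.0)\{d} + (d.(0 + d.0) + (0 | 0 + b.0 + (0 | 0 + (0 + 0)))) | -a-> n1, -b-> n2, -d-> n3, -d-> n4, -d-> n5
  n1 = (c.0)\{d} | -c-> n6
  n2 = 0 | deadlocked
  n3 = 0 + 0 | deadlocked
  n4 = 0 + d.0 | -d-> n2
  n5 = 0 | 0 | deadlocked
  n6 = 0\{d} | deadlocked
Executing dc from P (initial set {m0}):
  after d @ step 1: {m3, m4, m5}
  after c @ step 2: {m2}
  ✓ P
Executing dc from Q (initial set {n0}):
  after d @ step 1: {n3, n4, n5}
  after c @ step 2: ∅  — Q cannot continue

dc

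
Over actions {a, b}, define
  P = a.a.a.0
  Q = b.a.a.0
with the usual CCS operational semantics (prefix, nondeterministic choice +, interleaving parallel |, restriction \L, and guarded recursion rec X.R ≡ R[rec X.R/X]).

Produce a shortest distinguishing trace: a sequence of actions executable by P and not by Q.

a

P's transition system — 4 states:
  s0 = a.a.a.0 has moves —a→ s1
  s1 = a.a.0 has moves —a→ s2
  s2 = a.0 has moves —a→ s3
  s3 = 0 has moves stopped
Q's transition system — 4 states:
  t0 = b.a.a.0 has moves —b→ t1
  t1 = a.a.0 has moves —a→ t2
  t2 = a.0 has moves —a→ t3
  t3 = 0 has moves stopped
Executing a from P (initial set {s0}):
  [1] a ⇒ {s1}
  ✓ P
Executing a from Q (initial set {t0}):
  [1] a ⇒ no successor for Q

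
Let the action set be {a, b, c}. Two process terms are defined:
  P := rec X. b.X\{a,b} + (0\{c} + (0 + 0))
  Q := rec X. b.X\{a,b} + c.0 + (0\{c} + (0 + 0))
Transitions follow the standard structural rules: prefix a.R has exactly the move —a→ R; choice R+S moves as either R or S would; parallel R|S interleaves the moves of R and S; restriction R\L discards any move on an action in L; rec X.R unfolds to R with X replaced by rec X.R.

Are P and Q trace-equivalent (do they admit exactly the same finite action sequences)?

P's transition system — 2 states:
  u0 = rec X. b.X\{a,b} + (0\{c} + (0 + 0)) → --b--▸ u1
  u1 = (rec X. b.X\{a,b} + (0\{c} + (0 + 0)))\{a,b} → ·
Q's transition system — 4 states:
  v0 = rec X. b.X\{a,b} + c.0 + (0\{c} + (0 + 0)) → --b--▸ v1, --c--▸ v2
  v1 = (rec X. b.X\{a,b} + c.0 + (0\{c} + (0 + 0)))\{a,b} → --c--▸ v3
  v2 = 0 → ·
  v3 = 0\{a,b} → ·
Executing c from Q (initial set {v0}):
  after c @ step 1: {v2}
  Q completes σ.
Executing c from P (initial set {u0}):
  after c @ step 1: ∅  — P cannot continue

traces(P) ≠ traces(Q) — witness ⟨c⟩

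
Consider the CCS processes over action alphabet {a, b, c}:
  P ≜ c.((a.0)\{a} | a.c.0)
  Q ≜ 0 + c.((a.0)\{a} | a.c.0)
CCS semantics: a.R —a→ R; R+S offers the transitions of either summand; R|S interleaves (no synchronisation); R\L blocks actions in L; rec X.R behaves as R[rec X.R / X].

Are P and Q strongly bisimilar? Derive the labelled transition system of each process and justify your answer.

P's transition system — 4 states:
  s0 = c.((a.0)\{a} | a.c.0) → ··c··> s1
  s1 = (a.0)\{a} | a.c.0 → ··a··> s2
  s2 = (a.0)\{a} | c.0 → ··c··> s3
  s3 = (a.0)\{a} | 0 → ∅
Q's transition system — 4 states:
  t0 = 0 + c.((a.0)\{a} | a.c.0) → ··c··> t1
  t1 = (a.0)\{a} | a.c.0 → ··a··> t2
  t2 = (a.0)\{a} | c.0 → ··c··> t3
  t3 = (a.0)\{a} | 0 → ∅
Bisimilarity quotient blocks:
  B0 = {s0, t0}
  B1 = {s1, t1}
  B2 = {s2, t2}
  B3 = {s3, t3}
s0 ∈ B0, t0 ∈ B0 → same block

P ~ Q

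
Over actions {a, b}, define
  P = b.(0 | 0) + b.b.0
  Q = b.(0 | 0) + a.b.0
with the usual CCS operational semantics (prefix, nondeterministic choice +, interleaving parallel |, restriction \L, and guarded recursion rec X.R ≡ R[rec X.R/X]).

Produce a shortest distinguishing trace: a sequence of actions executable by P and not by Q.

bb

P's transition system — 4 states:
  u0 = b.(0 | 0) + b.b.0 → =b=> u1, =b=> u2
  u1 = 0 | 0 → ∅
  u2 = b.0 → =b=> u3
  u3 = 0 → ∅
Q's transition system — 4 states:
  v0 = b.(0 | 0) + a.b.0 → =a=> v1, =b=> v2
  v1 = b.0 → =b=> v3
  v2 = 0 | 0 → ∅
  v3 = 0 → ∅
Executing bb from P (initial set {u0}):
  step 1 (b): {u1, u2}
  step 2 (b): {u3}
  — P admits the full trace.
Executing bb from Q (initial set {v0}):
  step 1 (b): {v2}
  step 2 (b): ∅  — Q cannot continue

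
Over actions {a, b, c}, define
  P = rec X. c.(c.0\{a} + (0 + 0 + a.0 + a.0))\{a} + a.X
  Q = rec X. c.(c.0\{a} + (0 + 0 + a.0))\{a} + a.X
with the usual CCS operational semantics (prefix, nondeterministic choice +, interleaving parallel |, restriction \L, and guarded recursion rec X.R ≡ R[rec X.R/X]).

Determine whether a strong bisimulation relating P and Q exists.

bisimilar

Reachable graph of P (3 states):
  m0 = rec X. c.(c.0\{a} + (0 + 0 + a.0 + a.0))\{a} + a.X → -a-> m0, -c-> m1
  m1 = (c.0\{a} + (0 + 0 + a.0 + a.0))\{a} → -c-> m2
  m2 = 0\{a}\{a} → stopped
Reachable graph of Q (3 states):
  n0 = rec X. c.(c.0\{a} + (0 + 0 + a.0))\{a} + a.X → -a-> n0, -c-> n1
  n1 = (c.0\{a} + (0 + 0 + a.0))\{a} → -c-> n2
  n2 = 0\{a}\{a} → stopped
Coarsest stable partition (strong bisimilarity classes):
  B0 = {m0, n0}
  B1 = {m1, n1}
  B2 = {m2, n2}
m0 ∈ B0, n0 ∈ B0 → same block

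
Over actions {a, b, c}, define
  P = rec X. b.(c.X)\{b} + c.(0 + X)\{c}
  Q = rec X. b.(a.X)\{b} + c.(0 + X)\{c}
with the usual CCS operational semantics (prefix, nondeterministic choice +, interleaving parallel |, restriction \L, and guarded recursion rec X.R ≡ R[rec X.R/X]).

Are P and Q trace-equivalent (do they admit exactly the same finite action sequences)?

NO — witness ⟨bc⟩

Reachable graph of P (6 states):
  u0 = rec X. b.(c.X)\{b} + c.(0 + X)\{c} :: -b-> u1, -c-> u2
  u1 = (c.(rec X. b.(c.X)\{b} + c.(0 + X)\{c}))\{b} :: -c-> u3
  u2 = (0 + (rec X. b.(c.X)\{b} + c.(0 + X)\{c}))\{c} :: -b-> u4
  u3 = (rec X. b.(c.X)\{b} + c.(0 + X)\{c})\{b} :: -c-> u5
  u4 = (c.(rec X. b.(c.X)\{b} + c.(0 + X)\{c}))\{b}\{c} :: deadlocked
  u5 = (0 + (rec X. b.(c.X)\{b} + c.(0 + X)\{c}))\{c}\{b} :: deadlocked
Reachable graph of Q (7 states):
  v0 = rec X. b.(a.X)\{b} + c.(0 + X)\{c} :: -b-> v1, -c-> v2
  v1 = (a.(rec X. b.(a.X)\{b} + c.(0 + X)\{c}))\{b} :: -a-> v3
  v2 = (0 + (rec X. b.(a.X)\{b} + c.(0 + X)\{c}))\{c} :: -b-> v4
  v3 = (rec X. b.(a.X)\{b} + c.(0 + X)\{c})\{b} :: -c-> v5
  v4 = (a.(rec X. b.(a.X)\{b} + c.(0 + X)\{c}))\{b}\{c} :: -a-> v6
  v5 = (0 + (rec X. b.(a.X)\{b} + c.(0 + X)\{c}))\{c}\{b} :: deadlocked
  v6 = (rec X. b.(a.X)\{b} + c.(0 + X)\{c})\{b}\{c} :: deadlocked
Executing bc from P (initial set {u0}):
  [1] b ⇒ {u1}
  [2] c ⇒ {u3}
  — P admits the full trace.
Executing bc from Q (initial set {v0}):
  [1] b ⇒ {v1}
  [2] c ⇒ no successor for Q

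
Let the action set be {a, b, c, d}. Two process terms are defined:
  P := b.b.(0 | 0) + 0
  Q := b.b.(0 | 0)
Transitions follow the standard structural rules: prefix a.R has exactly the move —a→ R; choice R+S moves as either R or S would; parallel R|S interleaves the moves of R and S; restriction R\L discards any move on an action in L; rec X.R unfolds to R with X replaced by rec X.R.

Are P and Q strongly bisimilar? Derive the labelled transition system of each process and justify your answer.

P ~ Q

P's transition system — 3 states:
  u0 = b.b.(0 | 0) + 0 ⊢ =b=> u1
  u1 = b.(0 | 0) ⊢ =b=> u2
  u2 = 0 | 0 ⊢ ∅
Q's transition system — 3 states:
  v0 = b.b.(0 | 0) ⊢ =b=> v1
  v1 = b.(0 | 0) ⊢ =b=> v2
  v2 = 0 | 0 ⊢ ∅
Partition-refinement fixed point:
  B0 = {u0, v0}
  B1 = {u1, v1}
  B2 = {u2, v2}
u0 ∈ B0, v0 ∈ B0 → same block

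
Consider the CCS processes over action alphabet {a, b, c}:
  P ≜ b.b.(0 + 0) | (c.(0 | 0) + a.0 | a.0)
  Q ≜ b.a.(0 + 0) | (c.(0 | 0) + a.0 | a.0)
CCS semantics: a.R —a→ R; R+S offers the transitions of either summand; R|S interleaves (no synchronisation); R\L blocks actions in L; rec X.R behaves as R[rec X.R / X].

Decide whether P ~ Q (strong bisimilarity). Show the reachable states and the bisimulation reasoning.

Reachable graph of P (12 states):
  m0 = b.b.(0 + 0) | (c.(0 | 0) + a.0 | a.0) ⊢ --a--▸ m1, --a--▸ m2, --b--▸ m3, --c--▸ m4
  m1 = b.b.(0 + 0) | (0 | a.0) ⊢ --a--▸ m4, --b--▸ m5
  m2 = b.b.(0 + 0) | (a.0 | 0) ⊢ --a--▸ m4, --b--▸ m6
  m3 = b.(0 + 0) | (c.(0 | 0) + a.0 | a.0) ⊢ --a--▸ m5, --a--▸ m6, --b--▸ m7, --c--▸ m8
  m4 = b.b.(0 + 0) | (0 | 0) ⊢ --b--▸ m8
  m5 = b.(0 + 0) | (0 | a.0) ⊢ --a--▸ m8, --b--▸ m9
  m6 = b.(0 + 0) | (a.0 | 0) ⊢ --a--▸ m8, --b--▸ m10
  m7 = (0 + 0) | (c.(0 | 0) + a.0 | a.0) ⊢ --a--▸ m10, --a--▸ m9, --c--▸ m11
  m8 = b.(0 + 0) | (0 | 0) ⊢ --b--▸ m11
  m9 = (0 + 0) | (0 | a.0) ⊢ --a--▸ m11
  m10 = (0 + 0) | (a.0 | 0) ⊢ --a--▸ m11
  m11 = (0 + 0) | (0 | 0) ⊢ ·
Reachable graph of Q (12 states):
  n0 = b.a.(0 + 0) | (c.(0 | 0) + a.0 | a.0) ⊢ --a--▸ n1, --a--▸ n2, --b--▸ n3, --c--▸ n4
  n1 = b.a.(0 + 0) | (0 | a.0) ⊢ --a--▸ n4, --b--▸ n5
  n2 = b.a.(0 + 0) | (a.0 | 0) ⊢ --a--▸ n4, --b--▸ n6
  n3 = a.(0 + 0) | (c.(0 | 0) + a.0 | a.0) ⊢ --a--▸ n5, --a--▸ n6, --a--▸ n7, --c--▸ n8
  n4 = b.a.(0 + 0) | (0 | 0) ⊢ --b--▸ n8
  n5 = a.(0 + 0) | (0 | a.0) ⊢ --a--▸ n8, --a--▸ n9
  n6 = a.(0 + 0) | (a.0 | 0) ⊢ --a--▸ n10, --a--▸ n8
  n7 = (0 + 0) | (c.(0 | 0) + a.0 | a.0) ⊢ --a--▸ n10, --a--▸ n9, --c--▸ n11
  n8 = a.(0 + 0) | (0 | 0) ⊢ --a--▸ n11
  n9 = (0 + 0) | (0 | a.0) ⊢ --a--▸ n11
  n10 = (0 + 0) | (a.0 | 0) ⊢ --a--▸ n11
  n11 = (0 + 0) | (0 | 0) ⊢ ·
Partition-refinement fixed point:
  B0 = {m0}
  B1 = {m1, m2}
  B2 = {m5, m6}
  B3 = {m8}
  B4 = {m11, n11}
  B5 = {m10, m9, n10, n8, n9}
  B6 = {m4}
  B7 = {m3}
  B8 = {m7, n7}
  B9 = {n0}
  B10 = {n1, n2}
  B11 = {n5, n6}
  B12 = {n4}
  B13 = {n3}
m0 ∈ B0, n0 ∈ B9 → different blocks

NO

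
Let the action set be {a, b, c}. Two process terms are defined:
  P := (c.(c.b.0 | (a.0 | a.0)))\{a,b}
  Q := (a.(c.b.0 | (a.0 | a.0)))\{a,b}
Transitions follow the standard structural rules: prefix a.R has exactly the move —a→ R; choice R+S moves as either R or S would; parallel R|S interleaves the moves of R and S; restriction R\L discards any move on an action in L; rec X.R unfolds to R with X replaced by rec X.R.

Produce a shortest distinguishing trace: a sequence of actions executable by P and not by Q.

P's transition system — 3 states:
  u0 = (c.(c.b.0 | (a.0 | a.0)))\{a,b} → --c--▸ u1
  u1 = (c.b.0 | (a.0 | a.0))\{a,b} → --c--▸ u2
  u2 = (b.0 | (a.0 | a.0))\{a,b} → ·
Q's transition system — 1 states:
  v0 = (a.(c.b.0 | (a.0 | a.0)))\{a,b} → ·
Trace ⟨c⟩ through P, begin at {u0}:
  [1] c ⇒ {u1}
  P completes σ.
Trace ⟨c⟩ through Q, begin at {v0}:
  [1] c ⇒ ∅ (Q stuck)

c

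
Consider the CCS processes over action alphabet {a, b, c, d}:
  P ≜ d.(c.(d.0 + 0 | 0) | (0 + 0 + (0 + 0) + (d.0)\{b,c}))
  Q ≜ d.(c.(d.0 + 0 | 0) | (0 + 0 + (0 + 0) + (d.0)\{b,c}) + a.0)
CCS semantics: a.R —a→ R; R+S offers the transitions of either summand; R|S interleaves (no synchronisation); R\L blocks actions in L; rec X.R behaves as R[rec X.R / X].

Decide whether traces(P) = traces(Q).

traces(P) ≠ traces(Q) — witness ⟨da⟩

P's transition system — 7 states:
  m0 = d.(c.(d.0 + 0 | 0) | (0 + 0 + (0 + 0) + (d.0)\{b,c})) | --d--▸ m1
  m1 = c.(d.0 + 0 | 0) | (0 + 0 + (0 + 0) + (d.0)\{b,c}) | --c--▸ m2, --d--▸ m3
  m2 = (d.0 + 0 | 0) | (0 + 0 + (0 + 0) + (d.0)\{b,c}) | --d--▸ m4, --d--▸ m5
  m3 = c.(d.0 + 0 | 0) | 0\{b,c} | --c--▸ m4
  m4 = (d.0 + 0 | 0) | 0\{b,c} | --d--▸ m6
  m5 = 0 | (0 + 0 + (0 + 0) + (d.0)\{b,c}) | --d--▸ m6
  m6 = 0 | 0\{b,c} | (no moves)
Q's transition system — 8 states:
  n0 = d.(c.(d.0 + 0 | 0) | (0 + 0 + (0 + 0) + (d.0)\{b,c}) + a.0) | --d--▸ n1
  n1 = c.(d.0 + 0 | 0) | (0 + 0 + (0 + 0) + (d.0)\{b,c}) + a.0 | --a--▸ n2, --c--▸ n3, --d--▸ n4
  n2 = 0 | (no moves)
  n3 = (d.0 + 0 | 0) | (0 + 0 + (0 + 0) + (d.0)\{b,c}) | --d--▸ n5, --d--▸ n6
  n4 = c.(d.0 + 0 | 0) | 0\{b,c} | --c--▸ n5
  n5 = (d.0 + 0 | 0) | 0\{b,c} | --d--▸ n7
  n6 = 0 | (0 + 0 + (0 + 0) + (d.0)\{b,c}) | --d--▸ n7
  n7 = 0 | 0\{b,c} | (no moves)
Trace ⟨da⟩ through Q, begin at {n0}:
  step 1 (d): {n1}
  step 2 (a): {n2}
  — Q admits the full trace.
Trace ⟨da⟩ through P, begin at {m0}:
  step 1 (d): {m1}
  step 2 (a): ∅ (P stuck)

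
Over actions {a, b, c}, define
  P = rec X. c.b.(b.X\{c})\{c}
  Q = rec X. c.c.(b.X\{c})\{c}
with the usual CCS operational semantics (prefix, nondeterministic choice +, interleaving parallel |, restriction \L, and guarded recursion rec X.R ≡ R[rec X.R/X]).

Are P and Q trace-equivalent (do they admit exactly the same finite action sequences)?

NO — witness ⟨cb⟩

LTS(P): 4 reachable states
  m0 = rec X. c.b.(b.X\{c})\{c} | --c--▸ m1
  m1 = b.(b.(rec X. c.b.(b.X\{c})\{c})\{c})\{c} | --b--▸ m2
  m2 = (b.(rec X. c.b.(b.X\{c})\{c})\{c})\{c} | --b--▸ m3
  m3 = (rec X. c.b.(b.X\{c})\{c})\{c}\{c} | ∅
LTS(Q): 4 reachable states
  n0 = rec X. c.c.(b.X\{c})\{c} | --c--▸ n1
  n1 = c.(b.(rec X. c.c.(b.X\{c})\{c})\{c})\{c} | --c--▸ n2
  n2 = (b.(rec X. c.c.(b.X\{c})\{c})\{c})\{c} | --b--▸ n3
  n3 = (rec X. c.c.(b.X\{c})\{c})\{c}\{c} | ∅
Run σ = ⟨cb⟩ on P: start {m0}
  [1] c ⇒ {m1}
  [2] b ⇒ {m2}
  P completes σ.
Run σ = ⟨cb⟩ on Q: start {n0}
  [1] c ⇒ {n1}
  [2] b ⇒ ∅  — Q cannot continue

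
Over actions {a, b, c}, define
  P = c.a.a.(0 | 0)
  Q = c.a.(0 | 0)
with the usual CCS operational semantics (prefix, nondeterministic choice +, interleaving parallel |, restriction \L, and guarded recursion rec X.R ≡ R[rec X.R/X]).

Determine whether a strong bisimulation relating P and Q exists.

Reachable graph of P (4 states):
  p0 = c.a.a.(0 | 0) → ··c··> p1
  p1 = a.a.(0 | 0) → ··a··> p2
  p2 = a.(0 | 0) → ··a··> p3
  p3 = 0 | 0 → deadlocked
Reachable graph of Q (3 states):
  q0 = c.a.(0 | 0) → ··c··> q1
  q1 = a.(0 | 0) → ··a··> q2
  q2 = 0 | 0 → deadlocked
Partition-refinement fixed point:
  B0 = {p0}
  B1 = {p1}
  B2 = {p2, q1}
  B3 = {p3, q2}
  B4 = {q0}
p0 ∈ B0, q0 ∈ B4 → different blocks

P ≁ Q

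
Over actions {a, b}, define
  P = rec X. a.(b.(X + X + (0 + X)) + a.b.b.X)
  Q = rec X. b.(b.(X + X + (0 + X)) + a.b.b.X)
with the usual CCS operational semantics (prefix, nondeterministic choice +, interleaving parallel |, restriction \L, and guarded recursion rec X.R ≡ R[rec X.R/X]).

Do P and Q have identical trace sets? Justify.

trace-distinct — witness ⟨a⟩

LTS(P): 5 reachable states
  u0 = rec X. a.(b.(X + X + (0 + X)) + a.b.b.X) ⊢ --a--▸ u1
  u1 = b.((rec X. a.(b.(X + X + (0 + X)) + a.b.b.X)) + (rec X. a.(b.(X + X + (0 + X)) + a.b.b.X)) + (0 + (rec X. a.(b.(X + X + (0 + X)) + a.b.b.X)))) + a.b.b.(rec X. a.(b.(X + X + (0 + X)) + a.b.b.X)) ⊢ --a--▸ u2, --b--▸ u3
  u2 = b.b.(rec X. a.(b.(X + X + (0 + X)) + a.b.b.X)) ⊢ --b--▸ u4
  u3 = (rec X. a.(b.(X + X + (0 + X)) + a.b.b.X)) + (rec X. a.(b.(X + X + (0 + X)) + a.b.b.X)) + (0 + (rec X. a.(b.(X + X + (0 + X)) + a.b.b.X))) ⊢ --a--▸ u1
  u4 = b.(rec X. a.(b.(X + X + (0 + X)) + a.b.b.X)) ⊢ --b--▸ u0
LTS(Q): 5 reachable states
  v0 = rec X. b.(b.(X + X + (0 + X)) + a.b.b.X) ⊢ --b--▸ v1
  v1 = b.((rec X. b.(b.(X + X + (0 + X)) + a.b.b.X)) + (rec X. b.(b.(X + X + (0 + X)) + a.b.b.X)) + (0 + (rec X. b.(b.(X + X + (0 + X)) + a.b.b.X)))) + a.b.b.(rec X. b.(b.(X + X + (0 + X)) + a.b.b.X)) ⊢ --a--▸ v2, --b--▸ v3
  v2 = b.b.(rec X. b.(b.(X + X + (0 + X)) + a.b.b.X)) ⊢ --b--▸ v4
  v3 = (rec X. b.(b.(X + X + (0 + X)) + a.b.b.X)) + (rec X. b.(b.(X + X + (0 + X)) + a.b.b.X)) + (0 + (rec X. b.(b.(X + X + (0 + X)) + a.b.b.X))) ⊢ --b--▸ v1
  v4 = b.(rec X. b.(b.(X + X + (0 + X)) + a.b.b.X)) ⊢ --b--▸ v0
Executing a from P (initial set {u0}):
  [1] a ⇒ {u1}
  ✓ P
Executing a from Q (initial set {v0}):
  [1] a ⇒ no successor for Q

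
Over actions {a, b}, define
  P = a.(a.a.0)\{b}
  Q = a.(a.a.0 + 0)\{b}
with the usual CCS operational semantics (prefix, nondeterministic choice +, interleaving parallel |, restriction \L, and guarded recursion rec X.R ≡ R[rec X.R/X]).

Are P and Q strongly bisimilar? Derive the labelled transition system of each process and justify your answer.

P's transition system — 4 states:
  p0 = a.(a.a.0)\{b} → =a=> p1
  p1 = (a.a.0)\{b} → =a=> p2
  p2 = (a.0)\{b} → =a=> p3
  p3 = 0\{b} → stopped
Q's transition system — 4 states:
  q0 = a.(a.a.0 + 0)\{b} → =a=> q1
  q1 = (a.a.0 + 0)\{b} → =a=> q2
  q2 = (a.0)\{b} → =a=> q3
  q3 = 0\{b} → stopped
Partition-refinement fixed point:
  B0 = {p0, q0}
  B1 = {p1, q1}
  B2 = {p2, q2}
  B3 = {p3, q3}
p0 ∈ B0, q0 ∈ B0 → same block

bisimilar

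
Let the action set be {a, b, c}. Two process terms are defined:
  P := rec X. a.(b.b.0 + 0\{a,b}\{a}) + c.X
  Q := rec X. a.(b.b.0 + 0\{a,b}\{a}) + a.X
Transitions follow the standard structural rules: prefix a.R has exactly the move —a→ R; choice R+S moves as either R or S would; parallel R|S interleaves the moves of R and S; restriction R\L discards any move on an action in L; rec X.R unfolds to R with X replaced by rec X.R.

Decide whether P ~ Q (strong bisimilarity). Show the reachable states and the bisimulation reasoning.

P ≁ Q

P's transition system — 4 states:
  s0 = rec X. a.(b.b.0 + 0\{a,b}\{a}) + c.X ⊢ --a--▸ s1, --c--▸ s0
  s1 = b.b.0 + 0\{a,b}\{a} ⊢ --b--▸ s2
  s2 = b.0 ⊢ --b--▸ s3
  s3 = 0 ⊢ ∅
Q's transition system — 4 states:
  t0 = rec X. a.(b.b.0 + 0\{a,b}\{a}) + a.X ⊢ --a--▸ t0, --a--▸ t1
  t1 = b.b.0 + 0\{a,b}\{a} ⊢ --b--▸ t2
  t2 = b.0 ⊢ --b--▸ t3
  t3 = 0 ⊢ ∅
Coarsest stable partition (strong bisimilarity classes):
  B0 = {s0}
  B1 = {s1, t1}
  B2 = {s2, t2}
  B3 = {s3, t3}
  B4 = {t0}
s0 ∈ B0, t0 ∈ B4 → different blocks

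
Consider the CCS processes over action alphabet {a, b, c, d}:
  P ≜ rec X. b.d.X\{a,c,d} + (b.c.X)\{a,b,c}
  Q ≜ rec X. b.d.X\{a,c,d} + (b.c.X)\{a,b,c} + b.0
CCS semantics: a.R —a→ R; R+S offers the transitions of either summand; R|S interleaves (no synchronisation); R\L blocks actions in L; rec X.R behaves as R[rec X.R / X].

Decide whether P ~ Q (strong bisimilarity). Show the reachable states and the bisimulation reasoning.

LTS(P): 4 reachable states
  p0 = rec X. b.d.X\{a,c,d} + (b.c.X)\{a,b,c} → —b→ p1
  p1 = d.(rec X. b.d.X\{a,c,d} + (b.c.X)\{a,b,c})\{a,c,d} → —d→ p2
  p2 = (rec X. b.d.X\{a,c,d} + (b.c.X)\{a,b,c})\{a,c,d} → —b→ p3
  p3 = (d.(rec X. b.d.X\{a,c,d} + (b.c.X)\{a,b,c})\{a,c,d})\{a,c,d} → ·
LTS(Q): 6 reachable states
  q0 = rec X. b.d.X\{a,c,d} + (b.c.X)\{a,b,c} + b.0 → —b→ q1, —b→ q2
  q1 = 0 → ·
  q2 = d.(rec X. b.d.X\{a,c,d} + (b.c.X)\{a,b,c} + b.0)\{a,c,d} → —d→ q3
  q3 = (rec X. b.d.X\{a,c,d} + (b.c.X)\{a,b,c} + b.0)\{a,c,d} → —b→ q4, —b→ q5
  q4 = (d.(rec X. b.d.X\{a,c,d} + (b.c.X)\{a,b,c} + b.0)\{a,c,d})\{a,c,d} → ·
  q5 = 0\{a,c,d} → ·
Partition-refinement fixed point:
  B0 = {p0}
  B1 = {p1, q2}
  B2 = {p2, q3}
  B3 = {p3, q1, q4, q5}
  B4 = {q0}
p0 ∈ B0, q0 ∈ B4 → different blocks

NO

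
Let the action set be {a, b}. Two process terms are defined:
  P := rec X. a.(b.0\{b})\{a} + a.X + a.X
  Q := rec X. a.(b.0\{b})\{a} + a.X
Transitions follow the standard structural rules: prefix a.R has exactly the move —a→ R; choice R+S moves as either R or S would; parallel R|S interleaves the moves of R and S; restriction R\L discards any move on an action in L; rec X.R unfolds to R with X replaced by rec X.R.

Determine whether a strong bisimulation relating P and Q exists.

P ~ Q

P's transition system — 3 states:
  u0 = rec X. a.(b.0\{b})\{a} + a.X + a.X → -a-> u0, -a-> u1
  u1 = (b.0\{b})\{a} → -b-> u2
  u2 = 0\{b}\{a} → (no moves)
Q's transition system — 3 states:
  v0 = rec X. a.(b.0\{b})\{a} + a.X → -a-> v0, -a-> v1
  v1 = (b.0\{b})\{a} → -b-> v2
  v2 = 0\{b}\{a} → (no moves)
Coarsest stable partition (strong bisimilarity classes):
  B0 = {u0, v0}
  B1 = {u1, v1}
  B2 = {u2, v2}
u0 ∈ B0, v0 ∈ B0 → same block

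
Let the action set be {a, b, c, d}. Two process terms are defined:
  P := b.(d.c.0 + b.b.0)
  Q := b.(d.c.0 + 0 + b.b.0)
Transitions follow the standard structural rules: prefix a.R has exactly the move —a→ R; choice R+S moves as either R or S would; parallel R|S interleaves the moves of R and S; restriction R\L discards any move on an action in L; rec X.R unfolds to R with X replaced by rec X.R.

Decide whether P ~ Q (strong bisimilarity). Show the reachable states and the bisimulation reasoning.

P ~ Q

Reachable graph of P (5 states):
  s0 = b.(d.c.0 + b.b.0) | --b--▸ s1
  s1 = d.c.0 + b.b.0 | --b--▸ s2, --d--▸ s3
  s2 = b.0 | --b--▸ s4
  s3 = c.0 | --c--▸ s4
  s4 = 0 | ∅
Reachable graph of Q (5 states):
  t0 = b.(d.c.0 + 0 + b.b.0) | --b--▸ t1
  t1 = d.c.0 + 0 + b.b.0 | --b--▸ t2, --d--▸ t3
  t2 = b.0 | --b--▸ t4
  t3 = c.0 | --c--▸ t4
  t4 = 0 | ∅
Bisimilarity quotient blocks:
  B0 = {s0, t0}
  B1 = {s1, t1}
  B2 = {s3, t3}
  B3 = {s4, t4}
  B4 = {s2, t2}
s0 ∈ B0, t0 ∈ B0 → same block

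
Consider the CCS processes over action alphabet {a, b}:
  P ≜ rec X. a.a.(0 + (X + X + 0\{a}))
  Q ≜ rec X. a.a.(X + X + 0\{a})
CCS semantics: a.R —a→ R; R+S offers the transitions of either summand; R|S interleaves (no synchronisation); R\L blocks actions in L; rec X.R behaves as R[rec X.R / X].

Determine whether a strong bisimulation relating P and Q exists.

bisimilar

P's transition system — 3 states:
  u0 = rec X. a.a.(0 + (X + X + 0\{a})) has moves -a-> u1
  u1 = a.(0 + ((rec X. a.a.(0 + (X + X + 0\{a}))) + (rec X. a.a.(0 + (X + X + 0\{a}))) + 0\{a})) has moves -a-> u2
  u2 = 0 + ((rec X. a.a.(0 + (X + X + 0\{a}))) + (rec X. a.a.(0 + (X + X + 0\{a}))) + 0\{a}) has moves -a-> u1
Q's transition system — 3 states:
  v0 = rec X. a.a.(X + X + 0\{a}) has moves -a-> v1
  v1 = a.((rec X. a.a.(X + X + 0\{a})) + (rec X. a.a.(X + X + 0\{a})) + 0\{a}) has moves -a-> v2
  v2 = (rec X. a.a.(X + X + 0\{a})) + (rec X. a.a.(X + X + 0\{a})) + 0\{a} has moves -a-> v1
Partition-refinement fixed point:
  B0 = {u0, u1, u2, v0, v1, v2}
u0 ∈ B0, v0 ∈ B0 → same block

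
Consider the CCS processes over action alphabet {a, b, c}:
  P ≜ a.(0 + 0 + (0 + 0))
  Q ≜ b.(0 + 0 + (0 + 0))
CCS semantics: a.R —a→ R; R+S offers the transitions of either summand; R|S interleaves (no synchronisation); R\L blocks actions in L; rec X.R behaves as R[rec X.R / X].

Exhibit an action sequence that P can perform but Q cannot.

P's transition system — 2 states:
  u0 = a.(0 + 0 + (0 + 0)) :: -a-> u1
  u1 = 0 + 0 + (0 + 0) :: stopped
Q's transition system — 2 states:
  v0 = b.(0 + 0 + (0 + 0)) :: -b-> v1
  v1 = 0 + 0 + (0 + 0) :: stopped
Trace ⟨a⟩ through P, begin at {u0}:
  [1] a ⇒ {u1}
  ✓ P
Trace ⟨a⟩ through Q, begin at {v0}:
  [1] a ⇒ ∅  — Q cannot continue

a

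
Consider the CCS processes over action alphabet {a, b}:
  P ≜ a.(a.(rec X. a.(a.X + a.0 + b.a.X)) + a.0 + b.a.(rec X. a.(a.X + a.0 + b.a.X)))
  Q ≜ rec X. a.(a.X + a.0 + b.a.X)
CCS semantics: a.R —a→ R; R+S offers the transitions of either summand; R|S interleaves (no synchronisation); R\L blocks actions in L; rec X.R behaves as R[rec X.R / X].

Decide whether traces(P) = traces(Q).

Reachable graph of P (5 states):
  m0 = a.(a.(rec X. a.(a.X + a.0 + b.a.X)) + a.0 + b.a.(rec X. a.(a.X + a.0 + b.a.X))) has moves --a--▸ m1
  m1 = a.(rec X. a.(a.X + a.0 + b.a.X)) + a.0 + b.a.(rec X. a.(a.X + a.0 + b.a.X)) has moves --a--▸ m2, --a--▸ m3, --b--▸ m4
  m2 = 0 has moves ·
  m3 = rec X. a.(a.X + a.0 + b.a.X) has moves --a--▸ m1
  m4 = a.(rec X. a.(a.X + a.0 + b.a.X)) has moves --a--▸ m3
Reachable graph of Q (4 states):
  n0 = rec X. a.(a.X + a.0 + b.a.X) has moves --a--▸ n1
  n1 = a.(rec X. a.(a.X + a.0 + b.a.X)) + a.0 + b.a.(rec X. a.(a.X + a.0 + b.a.X)) has moves --a--▸ n0, --a--▸ n2, --b--▸ n3
  n2 = 0 has moves ·
  n3 = a.(rec X. a.(a.X + a.0 + b.a.X)) has moves --a--▸ n0
Coarsest stable partition (strong bisimilarity classes):
  B0 = {m0, m3, n0}
  B1 = {m1, n1}
  B2 = {m2, n2}
  B3 = {m4, n3}
m0 ∈ B0, n0 ∈ B0 → same block
Bisimilar ⇒ trace-equivalent.

trace-equivalent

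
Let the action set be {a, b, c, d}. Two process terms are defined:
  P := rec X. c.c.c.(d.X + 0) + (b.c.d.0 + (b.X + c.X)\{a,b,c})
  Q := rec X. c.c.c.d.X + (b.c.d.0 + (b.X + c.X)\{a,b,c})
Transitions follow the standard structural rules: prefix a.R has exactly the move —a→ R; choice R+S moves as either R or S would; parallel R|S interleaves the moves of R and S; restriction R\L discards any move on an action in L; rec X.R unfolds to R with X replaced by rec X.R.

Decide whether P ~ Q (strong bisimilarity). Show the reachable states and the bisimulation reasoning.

P's transition system — 7 states:
  p0 = rec X. c.c.c.(d.X + 0) + (b.c.d.0 + (b.X + c.X)\{a,b,c}) ⊢ —b→ p1, —c→ p2
  p1 = c.d.0 ⊢ —c→ p3
  p2 = c.c.(d.(rec X. c.c.c.(d.X + 0) + (b.c.d.0 + (b.X + c.X)\{a,b,c})) + 0) ⊢ —c→ p4
  p3 = d.0 ⊢ —d→ p5
  p4 = c.(d.(rec X. c.c.c.(d.X + 0) + (b.c.d.0 + (b.X + c.X)\{a,b,c})) + 0) ⊢ —c→ p6
  p5 = 0 ⊢ stopped
  p6 = d.(rec X. c.c.c.(d.X + 0) + (b.c.d.0 + (b.X + c.X)\{a,b,c})) + 0 ⊢ —d→ p0
Q's transition system — 7 states:
  q0 = rec X. c.c.c.d.X + (b.c.d.0 + (b.X + c.X)\{a,b,c}) ⊢ —b→ q1, —c→ q2
  q1 = c.d.0 ⊢ —c→ q3
  q2 = c.c.d.(rec X. c.c.c.d.X + (b.c.d.0 + (b.X + c.X)\{a,b,c})) ⊢ —c→ q4
  q3 = d.0 ⊢ —d→ q5
  q4 = c.d.(rec X. c.c.c.d.X + (b.c.d.0 + (b.X + c.X)\{a,b,c})) ⊢ —c→ q6
  q5 = 0 ⊢ stopped
  q6 = d.(rec X. c.c.c.d.X + (b.c.d.0 + (b.X + c.X)\{a,b,c})) ⊢ —d→ q0
Partition-refinement fixed point:
  B0 = {p0, q0}
  B1 = {p1, q1}
  B2 = {p3, q3}
  B3 = {p5, q5}
  B4 = {p2, q2}
  B5 = {p4, q4}
  B6 = {p6, q6}
p0 ∈ B0, q0 ∈ B0 → same block

P ~ Q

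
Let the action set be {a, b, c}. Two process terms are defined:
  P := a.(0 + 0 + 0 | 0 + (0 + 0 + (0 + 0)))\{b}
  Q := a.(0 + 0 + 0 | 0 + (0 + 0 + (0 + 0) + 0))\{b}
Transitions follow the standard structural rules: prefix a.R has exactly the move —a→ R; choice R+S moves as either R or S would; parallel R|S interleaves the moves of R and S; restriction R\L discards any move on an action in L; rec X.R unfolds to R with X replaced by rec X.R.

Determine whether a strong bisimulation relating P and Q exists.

P's transition system — 2 states:
  m0 = a.(0 + 0 + 0 | 0 + (0 + 0 + (0 + 0)))\{b} ⊢ —a→ m1
  m1 = (0 + 0 + 0 | 0 + (0 + 0 + (0 + 0)))\{b} ⊢ stopped
Q's transition system — 2 states:
  n0 = a.(0 + 0 + 0 | 0 + (0 + 0 + (0 + 0) + 0))\{b} ⊢ —a→ n1
  n1 = (0 + 0 + 0 | 0 + (0 + 0 + (0 + 0) + 0))\{b} ⊢ stopped
Bisimilarity quotient blocks:
  B0 = {m0, n0}
  B1 = {m1, n1}
m0 ∈ B0, n0 ∈ B0 → same block

YES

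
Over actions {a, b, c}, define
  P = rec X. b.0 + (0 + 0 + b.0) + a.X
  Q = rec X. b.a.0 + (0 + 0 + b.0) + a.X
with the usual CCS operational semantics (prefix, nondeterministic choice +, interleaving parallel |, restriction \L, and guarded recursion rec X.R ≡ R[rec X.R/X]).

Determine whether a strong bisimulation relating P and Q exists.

P ≁ Q

P's transition system — 2 states:
  p0 = rec X. b.0 + (0 + 0 + b.0) + a.X ⊢ -a-> p0, -b-> p1
  p1 = 0 ⊢ deadlocked
Q's transition system — 3 states:
  q0 = rec X. b.a.0 + (0 + 0 + b.0) + a.X ⊢ -a-> q0, -b-> q1, -b-> q2
  q1 = 0 ⊢ deadlocked
  q2 = a.0 ⊢ -a-> q1
Partition-refinement fixed point:
  B0 = {p0}
  B1 = {p1, q1}
  B2 = {q0}
  B3 = {q2}
p0 ∈ B0, q0 ∈ B2 → different blocks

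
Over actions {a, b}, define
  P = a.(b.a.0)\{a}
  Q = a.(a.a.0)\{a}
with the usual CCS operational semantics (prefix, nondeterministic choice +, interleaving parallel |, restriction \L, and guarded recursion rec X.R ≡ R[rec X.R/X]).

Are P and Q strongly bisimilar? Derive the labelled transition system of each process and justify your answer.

P ≁ Q

Reachable graph of P (3 states):
  m0 = a.(b.a.0)\{a} | --a--▸ m1
  m1 = (b.a.0)\{a} | --b--▸ m2
  m2 = (a.0)\{a} | stopped
Reachable graph of Q (2 states):
  n0 = a.(a.a.0)\{a} | --a--▸ n1
  n1 = (a.a.0)\{a} | stopped
Coarsest stable partition (strong bisimilarity classes):
  B0 = {m0}
  B1 = {m1}
  B2 = {m2, n1}
  B3 = {n0}
m0 ∈ B0, n0 ∈ B3 → different blocks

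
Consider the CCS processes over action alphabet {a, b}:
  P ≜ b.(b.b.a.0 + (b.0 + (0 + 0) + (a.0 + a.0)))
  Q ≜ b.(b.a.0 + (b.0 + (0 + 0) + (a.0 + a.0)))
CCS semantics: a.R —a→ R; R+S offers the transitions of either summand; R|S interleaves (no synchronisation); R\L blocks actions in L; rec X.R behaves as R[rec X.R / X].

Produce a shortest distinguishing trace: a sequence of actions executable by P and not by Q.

Reachable graph of P (5 states):
  p0 = b.(b.b.a.0 + (b.0 + (0 + 0) + (a.0 + a.0))) :: —b→ p1
  p1 = b.b.a.0 + (b.0 + (0 + 0) + (a.0 + a.0)) :: —a→ p2, —b→ p2, —b→ p3
  p2 = 0 :: stopped
  p3 = b.a.0 :: —b→ p4
  p4 = a.0 :: —a→ p2
Reachable graph of Q (4 states):
  q0 = b.(b.a.0 + (b.0 + (0 + 0) + (a.0 + a.0))) :: —b→ q1
  q1 = b.a.0 + (b.0 + (0 + 0) + (a.0 + a.0)) :: —a→ q2, —b→ q2, —b→ q3
  q2 = 0 :: stopped
  q3 = a.0 :: —a→ q2
Run σ = ⟨bbb⟩ on P: start {p0}
  step 1 (b): {p1}
  step 2 (b): {p2, p3}
  step 3 (b): {p4}
  ✓ P
Run σ = ⟨bbb⟩ on Q: start {q0}
  step 1 (b): {q1}
  step 2 (b): {q2, q3}
  step 3 (b): ∅  — Q cannot continue

bbb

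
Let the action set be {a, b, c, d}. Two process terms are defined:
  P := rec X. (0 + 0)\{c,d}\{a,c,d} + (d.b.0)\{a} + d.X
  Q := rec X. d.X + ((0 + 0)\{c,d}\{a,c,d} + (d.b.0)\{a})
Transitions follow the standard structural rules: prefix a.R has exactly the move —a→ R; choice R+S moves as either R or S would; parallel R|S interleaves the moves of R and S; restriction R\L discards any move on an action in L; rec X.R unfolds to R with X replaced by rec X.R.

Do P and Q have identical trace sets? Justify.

Reachable graph of P (3 states):
  p0 = rec X. (0 + 0)\{c,d}\{a,c,d} + (d.b.0)\{a} + d.X :: —d→ p0, —d→ p1
  p1 = (b.0)\{a} :: —b→ p2
  p2 = 0\{a} :: stopped
Reachable graph of Q (3 states):
  q0 = rec X. d.X + ((0 + 0)\{c,d}\{a,c,d} + (d.b.0)\{a}) :: —d→ q0, —d→ q1
  q1 = (b.0)\{a} :: —b→ q2
  q2 = 0\{a} :: stopped
Partition-refinement fixed point:
  B0 = {p0, q0}
  B1 = {p1, q1}
  B2 = {p2, q2}
p0 ∈ B0, q0 ∈ B0 → same block
Bisimilar ⇒ trace-equivalent.

traces(P) = traces(Q)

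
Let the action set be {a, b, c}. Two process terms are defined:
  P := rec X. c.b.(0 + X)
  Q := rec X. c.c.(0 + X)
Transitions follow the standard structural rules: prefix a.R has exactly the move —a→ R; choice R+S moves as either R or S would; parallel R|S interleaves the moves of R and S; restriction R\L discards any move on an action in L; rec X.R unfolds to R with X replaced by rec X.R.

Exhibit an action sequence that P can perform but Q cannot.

Reachable graph of P (3 states):
  u0 = rec X. c.b.(0 + X) ⊢ =c=> u1
  u1 = b.(0 + (rec X. c.b.(0 + X))) ⊢ =b=> u2
  u2 = 0 + (rec X. c.b.(0 + X)) ⊢ =c=> u1
Reachable graph of Q (3 states):
  v0 = rec X. c.c.(0 + X) ⊢ =c=> v1
  v1 = c.(0 + (rec X. c.c.(0 + X))) ⊢ =c=> v2
  v2 = 0 + (rec X. c.c.(0 + X)) ⊢ =c=> v1
Executing cb from P (initial set {u0}):
  [1] c ⇒ {u1}
  [2] b ⇒ {u2}
  P completes σ.
Executing cb from Q (initial set {v0}):
  [1] c ⇒ {v1}
  [2] b ⇒ ∅ (Q stuck)

cb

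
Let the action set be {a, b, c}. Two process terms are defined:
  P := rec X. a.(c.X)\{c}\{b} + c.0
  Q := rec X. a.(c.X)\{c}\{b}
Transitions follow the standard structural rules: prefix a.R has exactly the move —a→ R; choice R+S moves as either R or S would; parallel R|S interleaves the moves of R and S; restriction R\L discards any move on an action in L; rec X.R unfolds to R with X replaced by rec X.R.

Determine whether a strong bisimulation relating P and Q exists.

P ≁ Q

P's transition system — 3 states:
  u0 = rec X. a.(c.X)\{c}\{b} + c.0 :: =a=> u1, =c=> u2
  u1 = (c.(rec X. a.(c.X)\{c}\{b} + c.0))\{c}\{b} :: ·
  u2 = 0 :: ·
Q's transition system — 2 states:
  v0 = rec X. a.(c.X)\{c}\{b} :: =a=> v1
  v1 = (c.(rec X. a.(c.X)\{c}\{b}))\{c}\{b} :: ·
Partition-refinement fixed point:
  B0 = {u0}
  B1 = {u1, u2, v1}
  B2 = {v0}
u0 ∈ B0, v0 ∈ B2 → different blocks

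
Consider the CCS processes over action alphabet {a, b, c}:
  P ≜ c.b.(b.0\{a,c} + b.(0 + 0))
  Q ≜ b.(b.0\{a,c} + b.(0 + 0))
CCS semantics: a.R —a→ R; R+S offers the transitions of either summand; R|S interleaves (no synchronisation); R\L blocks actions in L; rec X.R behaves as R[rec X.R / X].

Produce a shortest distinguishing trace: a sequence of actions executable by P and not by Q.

c

LTS(P): 5 reachable states
  m0 = c.b.(b.0\{a,c} + b.(0 + 0)) has moves =c=> m1
  m1 = b.(b.0\{a,c} + b.(0 + 0)) has moves =b=> m2
  m2 = b.0\{a,c} + b.(0 + 0) has moves =b=> m3, =b=> m4
  m3 = 0 + 0 has moves ∅
  m4 = 0\{a,c} has moves ∅
LTS(Q): 4 reachable states
  n0 = b.(b.0\{a,c} + b.(0 + 0)) has moves =b=> n1
  n1 = b.0\{a,c} + b.(0 + 0) has moves =b=> n2, =b=> n3
  n2 = 0 + 0 has moves ∅
  n3 = 0\{a,c} has moves ∅
Trace ⟨c⟩ through P, begin at {m0}:
  after c @ step 1: {m1}
  P completes σ.
Trace ⟨c⟩ through Q, begin at {n0}:
  after c @ step 1: ∅  — Q cannot continue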